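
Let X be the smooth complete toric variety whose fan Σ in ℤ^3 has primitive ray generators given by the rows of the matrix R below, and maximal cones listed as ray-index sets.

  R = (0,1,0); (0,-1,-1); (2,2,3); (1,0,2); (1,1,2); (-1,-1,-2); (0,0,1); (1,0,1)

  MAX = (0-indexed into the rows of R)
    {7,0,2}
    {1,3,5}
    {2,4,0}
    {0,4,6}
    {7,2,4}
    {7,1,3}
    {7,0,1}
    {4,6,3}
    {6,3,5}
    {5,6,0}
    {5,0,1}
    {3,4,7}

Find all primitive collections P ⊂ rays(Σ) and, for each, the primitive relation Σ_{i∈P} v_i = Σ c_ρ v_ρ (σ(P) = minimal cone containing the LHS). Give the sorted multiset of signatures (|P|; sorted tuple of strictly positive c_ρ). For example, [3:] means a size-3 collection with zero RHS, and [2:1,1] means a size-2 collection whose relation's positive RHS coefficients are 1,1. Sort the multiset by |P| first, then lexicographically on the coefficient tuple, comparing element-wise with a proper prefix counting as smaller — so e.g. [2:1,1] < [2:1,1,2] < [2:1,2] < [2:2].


Δ(Σ) — 8 vertices, 11 min non-faces:

  P={4,5}:  v_{4} + v_{5} = 0  →  sig = [2:]
  P={0,3}:  v_{0} + v_{3} = v_{4}  →  sig = [2:1]
  P={1,4}:  v_{1} + v_{4} = v_{7}  →  sig = [2:1]
  P={5,7}:  v_{5} + v_{7} = v_{1}  →  sig = [2:1]
  P={6,7}:  v_{6} + v_{7} = v_{3}  →  sig = [2:1]
  P={1,6}:  v_{1} + v_{6} = v_{3} + v_{5}  →  sig = [2:1,1]
  P={2,5}:  v_{2} + v_{5} = v_{0} + v_{7}  →  sig = [2:1,1]
  P={1,2}:  v_{1} + v_{2} = v_{0} + 2·v_{7}  →  sig = [2:1,2]
  P={2,3}:  v_{2} + v_{3} = 2·v_{4} + v_{7}  →  sig = [2:1,2]
  P={2,6}:  v_{2} + v_{6} = 2·v_{4}  →  sig = [2:2]
  P={0,4,7}:  v_{0} + v_{4} + v_{7} = v_{2}  →  sig = [3:1]

so the primitive-relation signature multiset is
{ [2:],  [2:1] ×4,  [2:1,1] ×2,  [2:1,2] ×2,  [2:2],  [3:1] }


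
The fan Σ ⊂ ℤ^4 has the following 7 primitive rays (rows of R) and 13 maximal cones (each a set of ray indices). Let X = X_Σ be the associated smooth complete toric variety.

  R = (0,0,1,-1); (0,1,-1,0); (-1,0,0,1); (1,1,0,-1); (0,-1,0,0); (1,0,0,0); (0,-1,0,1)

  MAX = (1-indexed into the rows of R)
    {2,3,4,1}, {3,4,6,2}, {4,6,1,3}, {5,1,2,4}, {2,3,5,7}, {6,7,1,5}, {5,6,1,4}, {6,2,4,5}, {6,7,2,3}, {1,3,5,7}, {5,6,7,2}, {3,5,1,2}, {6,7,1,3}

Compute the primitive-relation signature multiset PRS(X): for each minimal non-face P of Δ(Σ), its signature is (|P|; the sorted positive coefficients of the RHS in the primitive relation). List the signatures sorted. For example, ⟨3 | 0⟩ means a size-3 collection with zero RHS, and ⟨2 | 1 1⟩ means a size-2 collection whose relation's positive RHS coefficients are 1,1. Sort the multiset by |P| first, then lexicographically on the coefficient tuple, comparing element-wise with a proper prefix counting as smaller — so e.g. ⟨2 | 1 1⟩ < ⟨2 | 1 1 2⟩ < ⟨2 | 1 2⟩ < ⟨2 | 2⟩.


Minimal non-faces — 5 found among 7 rays, 13 max cones:

  {4,7}:  v_{4} + v_{7} = v_{6}  so sig = ⟨2 | 1⟩
  {1,2,7}:  v_{1} + v_{2} + v_{7} = 0  so sig = ⟨3 | 0⟩
  {3,4,5}:  v_{3} + v_{4} + v_{5} = 0  so sig = ⟨3 | 0⟩
  {1,2,6}:  v_{1} + v_{2} + v_{6} = v_{4}  so sig = ⟨3 | 1⟩
  {3,5,6}:  v_{3} + v_{5} + v_{6} = v_{7}  so sig = ⟨3 | 1⟩

Signatures (|P|; sorted positive RHS coefficients), sorted:
[⟨2 | 1⟩, ⟨3 | 0⟩, ⟨3 | 0⟩, ⟨3 | 1⟩, ⟨3 | 1⟩]


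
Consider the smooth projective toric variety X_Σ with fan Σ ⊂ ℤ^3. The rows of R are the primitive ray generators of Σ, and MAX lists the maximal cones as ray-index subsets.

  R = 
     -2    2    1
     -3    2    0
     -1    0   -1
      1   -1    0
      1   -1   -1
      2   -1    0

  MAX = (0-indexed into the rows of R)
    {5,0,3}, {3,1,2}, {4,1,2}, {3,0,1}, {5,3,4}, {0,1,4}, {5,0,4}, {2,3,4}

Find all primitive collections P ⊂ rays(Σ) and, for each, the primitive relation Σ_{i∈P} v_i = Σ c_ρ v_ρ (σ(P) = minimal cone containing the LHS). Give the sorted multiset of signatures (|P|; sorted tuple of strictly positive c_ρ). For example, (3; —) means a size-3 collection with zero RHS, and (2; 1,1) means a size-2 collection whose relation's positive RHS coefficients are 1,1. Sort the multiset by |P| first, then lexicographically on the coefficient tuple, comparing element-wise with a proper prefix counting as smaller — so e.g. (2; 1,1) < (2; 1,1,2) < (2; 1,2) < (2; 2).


Minimal non-faces — 5 found among 6 rays, 8 max cones:

  • {0,2}:  v_{0} + v_{2} = v_{1}  ⟹  sig = (2; 1)
  • {2,5}:  v_{2} + v_{5} = v_{4}  ⟹  sig = (2; 1)
  • {1,5}:  v_{1} + v_{5} = v_{0} + v_{4}  ⟹  sig = (2; 1,1)
  • {0,3,4}:  v_{0} + v_{3} + v_{4} = 0  ⟹  sig = (3; —)
  • {1,3,4}:  v_{1} + v_{3} + v_{4} = v_{2}  ⟹  sig = (3; 1)

Signatures (|P|; sorted positive RHS coefficients), sorted:
{ (2; 1) ×2,  (2; 1,1),  (3; —),  (3; 1) }


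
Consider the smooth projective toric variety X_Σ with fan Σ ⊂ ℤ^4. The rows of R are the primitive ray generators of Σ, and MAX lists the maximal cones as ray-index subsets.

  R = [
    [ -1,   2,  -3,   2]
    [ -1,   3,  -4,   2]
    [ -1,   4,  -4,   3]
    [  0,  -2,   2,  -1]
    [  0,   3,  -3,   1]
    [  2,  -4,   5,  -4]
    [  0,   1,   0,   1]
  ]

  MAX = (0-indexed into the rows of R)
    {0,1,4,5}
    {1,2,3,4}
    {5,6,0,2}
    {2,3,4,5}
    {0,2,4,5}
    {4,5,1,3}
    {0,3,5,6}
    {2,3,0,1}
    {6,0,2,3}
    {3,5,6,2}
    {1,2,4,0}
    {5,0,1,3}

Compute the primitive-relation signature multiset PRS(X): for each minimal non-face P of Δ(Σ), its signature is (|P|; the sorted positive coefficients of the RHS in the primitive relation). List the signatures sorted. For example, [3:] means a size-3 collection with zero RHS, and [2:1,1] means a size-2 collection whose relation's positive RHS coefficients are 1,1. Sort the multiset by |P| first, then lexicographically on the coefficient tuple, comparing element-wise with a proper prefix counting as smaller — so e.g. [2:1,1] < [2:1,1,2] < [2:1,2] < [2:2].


Minimal non-faces — 5 found among 7 rays, 12 max cones:

  {1,6}:  v_{1} + v_{6} = v_{2}  ⇒ sig = [2:1]
  {4,6}:  v_{4} + v_{6} = 2·v_{2} + v_{5}  ⇒ sig = [2:1,2]
  {0,3,4}:  v_{0} + v_{3} + v_{4} = v_{1}  ⇒ sig = [3:1]
  {1,2,5}:  v_{1} + v_{2} + v_{5} = v_{4}  ⇒ sig = [3:1]
  {0,2,3,5}:  v_{0} + v_{2} + v_{3} + v_{5} = 0  ⇒ sig = [4:]

Signatures (|P|; sorted positive RHS coefficients), sorted:
{ [2:1],  [2:1,2],  [3:1] ×2,  [4:] }


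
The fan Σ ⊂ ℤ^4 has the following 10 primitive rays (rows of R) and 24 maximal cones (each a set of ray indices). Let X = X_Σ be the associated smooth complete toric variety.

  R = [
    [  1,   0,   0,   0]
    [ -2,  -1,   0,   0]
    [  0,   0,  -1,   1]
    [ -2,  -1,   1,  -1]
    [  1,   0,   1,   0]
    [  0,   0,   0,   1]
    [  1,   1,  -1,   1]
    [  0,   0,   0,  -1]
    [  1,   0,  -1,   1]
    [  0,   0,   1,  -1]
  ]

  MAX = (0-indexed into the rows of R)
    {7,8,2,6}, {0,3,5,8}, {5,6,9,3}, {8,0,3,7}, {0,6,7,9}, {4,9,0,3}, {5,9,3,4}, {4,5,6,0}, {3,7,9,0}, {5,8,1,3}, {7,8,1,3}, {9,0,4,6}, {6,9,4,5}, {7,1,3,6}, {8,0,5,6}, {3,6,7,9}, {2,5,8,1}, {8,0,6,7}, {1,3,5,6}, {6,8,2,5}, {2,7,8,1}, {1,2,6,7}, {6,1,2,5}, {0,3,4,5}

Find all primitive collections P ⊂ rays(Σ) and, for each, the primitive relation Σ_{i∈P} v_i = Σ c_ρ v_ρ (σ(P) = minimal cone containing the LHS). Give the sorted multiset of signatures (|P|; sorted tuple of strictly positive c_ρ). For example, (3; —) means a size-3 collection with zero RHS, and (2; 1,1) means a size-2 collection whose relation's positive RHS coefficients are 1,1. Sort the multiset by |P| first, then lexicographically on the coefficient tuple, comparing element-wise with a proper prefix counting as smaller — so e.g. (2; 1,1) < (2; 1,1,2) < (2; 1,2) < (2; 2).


Primitive collections (16):

  P = {2,9}:  v_{2} + v_{9} = 0  →  sig = (2; —)
  P = {5,7}:  v_{5} + v_{7} = 0  →  sig = (2; —)
  P = {0,2}:  v_{0} + v_{2} = v_{8}  →  sig = (2; 1)
  P = {1,9}:  v_{1} + v_{9} = v_{3}  →  sig = (2; 1)
  P = {2,3}:  v_{2} + v_{3} = v_{1}  →  sig = (2; 1)
  P = {8,9}:  v_{8} + v_{9} = v_{0}  →  sig = (2; 1)
  P = {0,1}:  v_{0} + v_{1} = v_{3} + v_{8}  →  sig = (2; 1,1)
  P = {2,4}:  v_{2} + v_{4} = v_{0} + v_{5}  →  sig = (2; 1,1)
  P = {4,7}:  v_{4} + v_{7} = v_{0} + v_{9}  →  sig = (2; 1,1)
  P = {1,4}:  v_{1} + v_{4} = v_{0} + v_{3} + v_{5}  →  sig = (2; 1,1,1)
  P = {4,8}:  v_{4} + v_{8} = 2·v_{0} + v_{5}  →  sig = (2; 1,2)
  P = {0,3,6}:  v_{0} + v_{3} + v_{6} = 0  →  sig = (3; —)
  P = {0,5,9}:  v_{0} + v_{5} + v_{9} = v_{4}  →  sig = (3; 1)
  P = {3,6,8}:  v_{3} + v_{6} + v_{8} = v_{2}  →  sig = (3; 1)
  P = {3,4,6}:  v_{3} + v_{4} + v_{6} = v_{5} + v_{9}  →  sig = (3; 1,1)
  P = {1,6,8}:  v_{1} + v_{6} + v_{8} = 2·v_{2}  →  sig = (3; 2)

Sorted signature multiset PRS(X):
[(2; —), (2; —), (2; 1), (2; 1), (2; 1), (2; 1), (2; 1,1), (2; 1,1), (2; 1,1), (2; 1,1,1), (2; 1,2), (3; —), (3; 1), (3; 1), (3; 1,1), (3; 2)]


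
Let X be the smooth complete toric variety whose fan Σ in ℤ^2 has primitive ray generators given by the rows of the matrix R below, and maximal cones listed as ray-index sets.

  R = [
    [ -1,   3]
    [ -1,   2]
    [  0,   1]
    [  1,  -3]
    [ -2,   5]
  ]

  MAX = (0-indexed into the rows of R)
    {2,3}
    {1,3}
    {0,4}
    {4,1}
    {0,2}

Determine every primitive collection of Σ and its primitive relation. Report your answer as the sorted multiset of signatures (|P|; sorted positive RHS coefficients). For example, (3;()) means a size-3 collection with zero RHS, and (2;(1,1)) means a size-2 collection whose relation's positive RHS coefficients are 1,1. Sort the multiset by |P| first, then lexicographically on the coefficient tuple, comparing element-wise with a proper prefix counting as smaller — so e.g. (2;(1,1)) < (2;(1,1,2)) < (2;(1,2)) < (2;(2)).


The 5 primitive collections of Σ (r=5, n=2):

  P = {0,3}:  v_{0} + v_{3} = 0  →  sig = (2;())
  P = {0,1}:  v_{0} + v_{1} = v_{4}  →  sig = (2;(1))
  P = {1,2}:  v_{1} + v_{2} = v_{0}  →  sig = (2;(1))
  P = {3,4}:  v_{3} + v_{4} = v_{1}  →  sig = (2;(1))
  P = {2,4}:  v_{2} + v_{4} = 2·v_{0}  →  sig = (2;(2))

so the primitive-relation signature multiset is
    (2;())
    (2;(1))
    (2;(1))
    (2;(1))
    (2;(2))


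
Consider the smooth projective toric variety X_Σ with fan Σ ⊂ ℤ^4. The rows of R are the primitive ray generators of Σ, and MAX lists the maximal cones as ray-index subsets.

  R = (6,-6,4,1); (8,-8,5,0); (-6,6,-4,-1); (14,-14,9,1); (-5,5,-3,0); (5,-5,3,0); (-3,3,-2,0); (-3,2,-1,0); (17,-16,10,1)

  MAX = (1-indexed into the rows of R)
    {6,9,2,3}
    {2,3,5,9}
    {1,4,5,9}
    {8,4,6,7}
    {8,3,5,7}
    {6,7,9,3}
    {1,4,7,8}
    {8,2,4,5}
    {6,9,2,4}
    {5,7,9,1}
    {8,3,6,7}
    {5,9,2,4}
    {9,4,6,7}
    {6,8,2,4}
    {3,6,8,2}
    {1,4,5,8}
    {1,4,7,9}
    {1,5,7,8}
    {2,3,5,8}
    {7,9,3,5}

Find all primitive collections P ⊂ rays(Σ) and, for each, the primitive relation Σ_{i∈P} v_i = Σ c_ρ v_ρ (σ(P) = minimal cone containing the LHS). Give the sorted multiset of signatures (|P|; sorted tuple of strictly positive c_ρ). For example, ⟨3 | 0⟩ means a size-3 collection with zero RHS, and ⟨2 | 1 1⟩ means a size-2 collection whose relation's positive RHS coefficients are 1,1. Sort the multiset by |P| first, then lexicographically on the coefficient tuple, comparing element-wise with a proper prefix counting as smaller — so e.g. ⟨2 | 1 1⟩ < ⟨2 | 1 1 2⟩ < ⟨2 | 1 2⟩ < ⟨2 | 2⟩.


Primitive collections (8):

  P={1,3}:  v_{1} + v_{3} = 0 ; sig = ⟨2 | 0⟩
  P={5,6}:  v_{5} + v_{6} = 0 ; sig = ⟨2 | 0⟩
  P={1,2}:  v_{1} + v_{2} = v_{4} ; sig = ⟨2 | 1⟩
  P={2,7}:  v_{2} + v_{7} = v_{6} ; sig = ⟨2 | 1⟩
  P={3,4}:  v_{3} + v_{4} = v_{2} ; sig = ⟨2 | 1⟩
  P={8,9}:  v_{8} + v_{9} = v_{4} ; sig = ⟨2 | 1⟩
  P={1,6}:  v_{1} + v_{6} = v_{4} + v_{7} ; sig = ⟨2 | 1 1⟩
  P={4,5,7}:  v_{4} + v_{5} + v_{7} = v_{1} ; sig = ⟨3 | 1⟩

Hence PRS(X_Σ) =
{ ⟨2 | 0⟩ ×2,  ⟨2 | 1⟩ ×4,  ⟨2 | 1 1⟩,  ⟨3 | 1⟩ }


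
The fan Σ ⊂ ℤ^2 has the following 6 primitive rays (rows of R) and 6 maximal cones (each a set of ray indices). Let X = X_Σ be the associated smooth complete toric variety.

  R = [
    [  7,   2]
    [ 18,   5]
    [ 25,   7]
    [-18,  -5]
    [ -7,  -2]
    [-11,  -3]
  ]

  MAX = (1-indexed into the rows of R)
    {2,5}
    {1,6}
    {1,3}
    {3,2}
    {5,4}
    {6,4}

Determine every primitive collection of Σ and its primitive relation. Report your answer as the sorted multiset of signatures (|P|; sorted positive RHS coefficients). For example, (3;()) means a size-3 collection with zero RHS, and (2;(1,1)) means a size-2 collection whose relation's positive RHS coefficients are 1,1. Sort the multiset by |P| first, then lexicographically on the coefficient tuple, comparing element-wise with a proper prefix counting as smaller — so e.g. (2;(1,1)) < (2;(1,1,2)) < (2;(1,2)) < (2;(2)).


|primitive collections| = 9. Relations:

  P={1,5}:  v_{1} + v_{5} = 0 ; sig = (2;())
  P={2,4}:  v_{2} + v_{4} = 0 ; sig = (2;())
  P={1,2}:  v_{1} + v_{2} = v_{3} ; sig = (2;(1))
  P={1,4}:  v_{1} + v_{4} = v_{6} ; sig = (2;(1))
  P={2,6}:  v_{2} + v_{6} = v_{1} ; sig = (2;(1))
  P={3,4}:  v_{3} + v_{4} = v_{1} ; sig = (2;(1))
  P={3,5}:  v_{3} + v_{5} = v_{2} ; sig = (2;(1))
  P={5,6}:  v_{5} + v_{6} = v_{4} ; sig = (2;(1))
  P={3,6}:  v_{3} + v_{6} = 2·v_{1} ; sig = (2;(2))

so the primitive-relation signature multiset is
    (2;())
    (2;())
    (2;(1))
    (2;(1))
    (2;(1))
    (2;(1))
    (2;(1))
    (2;(1))
    (2;(2))


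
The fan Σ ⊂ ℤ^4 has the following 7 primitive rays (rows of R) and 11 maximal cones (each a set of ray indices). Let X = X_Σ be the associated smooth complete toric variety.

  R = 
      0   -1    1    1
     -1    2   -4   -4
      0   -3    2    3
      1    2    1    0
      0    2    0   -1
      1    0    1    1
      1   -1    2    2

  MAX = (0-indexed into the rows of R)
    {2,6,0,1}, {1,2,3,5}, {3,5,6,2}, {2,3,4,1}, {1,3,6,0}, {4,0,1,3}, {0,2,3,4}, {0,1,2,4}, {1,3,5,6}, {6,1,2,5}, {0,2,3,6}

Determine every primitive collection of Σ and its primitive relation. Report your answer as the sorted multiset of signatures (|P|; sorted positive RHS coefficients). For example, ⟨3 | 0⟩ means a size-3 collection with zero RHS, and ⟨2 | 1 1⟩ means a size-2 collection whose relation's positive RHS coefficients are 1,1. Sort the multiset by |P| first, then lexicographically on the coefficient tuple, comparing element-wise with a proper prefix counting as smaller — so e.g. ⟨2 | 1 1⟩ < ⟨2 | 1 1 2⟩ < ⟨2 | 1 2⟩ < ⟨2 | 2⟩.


Δ(Σ) — 7 vertices, 5 min non-faces:

  P = {0,5}:  v_{0} + v_{5} = v_{6}  so sig = ⟨2 | 1⟩
  P = {4,5}:  v_{4} + v_{5} = v_{3}  so sig = ⟨2 | 1⟩
  P = {4,6}:  v_{4} + v_{6} = v_{0} + v_{3}  so sig = ⟨2 | 1 1⟩
  P = {0,1,2,3}:  v_{0} + v_{1} + v_{2} + v_{3} = 0  so sig = ⟨4 | 0⟩
  P = {1,2,3,6}:  v_{1} + v_{2} + v_{3} + v_{6} = v_{5}  so sig = ⟨4 | 1⟩

Signatures (|P|; sorted positive RHS coefficients), sorted:
{ ⟨2 | 1⟩ ×2,  ⟨2 | 1 1⟩,  ⟨4 | 0⟩,  ⟨4 | 1⟩ }


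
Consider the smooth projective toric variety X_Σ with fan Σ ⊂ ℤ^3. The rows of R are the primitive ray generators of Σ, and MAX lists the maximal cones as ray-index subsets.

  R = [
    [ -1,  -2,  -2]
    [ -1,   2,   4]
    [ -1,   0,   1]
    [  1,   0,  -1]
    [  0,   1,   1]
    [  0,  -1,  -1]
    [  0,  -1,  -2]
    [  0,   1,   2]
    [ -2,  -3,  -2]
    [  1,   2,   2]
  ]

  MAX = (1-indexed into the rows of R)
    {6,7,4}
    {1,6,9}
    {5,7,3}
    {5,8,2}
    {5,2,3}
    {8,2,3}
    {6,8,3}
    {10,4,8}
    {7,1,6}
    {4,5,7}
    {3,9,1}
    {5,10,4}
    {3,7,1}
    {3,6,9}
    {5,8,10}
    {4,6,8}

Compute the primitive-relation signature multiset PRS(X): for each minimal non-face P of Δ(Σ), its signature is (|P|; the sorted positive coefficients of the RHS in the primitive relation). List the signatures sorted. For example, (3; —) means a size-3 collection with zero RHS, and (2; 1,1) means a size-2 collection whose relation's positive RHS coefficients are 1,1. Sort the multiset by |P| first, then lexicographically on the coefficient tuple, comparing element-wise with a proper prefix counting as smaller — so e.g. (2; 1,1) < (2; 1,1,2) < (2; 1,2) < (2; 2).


Primitive collections (25):

  {1,10}:  v_{1} + v_{10} = 0  ⟹  sig = (2; —)
  {3,4}:  v_{3} + v_{4} = 0  ⟹  sig = (2; —)
  {5,6}:  v_{5} + v_{6} = 0  ⟹  sig = (2; —)
  {7,8}:  v_{7} + v_{8} = 0  ⟹  sig = (2; —)
  {1,4}:  v_{1} + v_{4} = v_{6} + v_{7}  ⟹  sig = (2; 1,1)
  {1,5}:  v_{1} + v_{5} = v_{3} + v_{7}  ⟹  sig = (2; 1,1)
  {1,8}:  v_{1} + v_{8} = v_{3} + v_{6}  ⟹  sig = (2; 1,1)
  {2,4}:  v_{2} + v_{4} = v_{5} + v_{8}  ⟹  sig = (2; 1,1)
  {2,6}:  v_{2} + v_{6} = v_{3} + v_{8}  ⟹  sig = (2; 1,1)
  {2,7}:  v_{2} + v_{7} = v_{3} + v_{5}  ⟹  sig = (2; 1,1)
  {3,10}:  v_{3} + v_{10} = v_{5} + v_{8}  ⟹  sig = (2; 1,1)
  {4,9}:  v_{4} + v_{9} = v_{1} + v_{6}  ⟹  sig = (2; 1,1)
  {5,9}:  v_{5} + v_{9} = v_{1} + v_{3}  ⟹  sig = (2; 1,1)
  {6,10}:  v_{6} + v_{10} = v_{4} + v_{8}  ⟹  sig = (2; 1,1)
  {7,10}:  v_{7} + v_{10} = v_{4} + v_{5}  ⟹  sig = (2; 1,1)
  {9,10}:  v_{9} + v_{10} = v_{3} + v_{6}  ⟹  sig = (2; 1,1)
  {2,9}:  v_{2} + v_{9} = 3·v_{3} + v_{6}  ⟹  sig = (2; 1,3)
  {1,2}:  v_{1} + v_{2} = 2·v_{3}  ⟹  sig = (2; 2)
  {7,9}:  v_{7} + v_{9} = 2·v_{1}  ⟹  sig = (2; 2)
  {2,10}:  v_{2} + v_{10} = 2·v_{5} + 2·v_{8}  ⟹  sig = (2; 2,2)
  {8,9}:  v_{8} + v_{9} = 2·v_{3} + 2·v_{6}  ⟹  sig = (2; 2,2)
  {1,3,6}:  v_{1} + v_{3} + v_{6} = v_{9}  ⟹  sig = (3; 1)
  {3,5,8}:  v_{3} + v_{5} + v_{8} = v_{2}  ⟹  sig = (3; 1)
  {3,6,7}:  v_{3} + v_{6} + v_{7} = v_{1}  ⟹  sig = (3; 1)
  {4,5,8}:  v_{4} + v_{5} + v_{8} = v_{10}  ⟹  sig = (3; 1)

Signatures (|P|; sorted positive RHS coefficients), sorted:
{ (2; —) ×4,  (2; 1,1) ×12,  (2; 1,3),  (2; 2) ×2,  (2; 2,2) ×2,  (3; 1) ×4 }


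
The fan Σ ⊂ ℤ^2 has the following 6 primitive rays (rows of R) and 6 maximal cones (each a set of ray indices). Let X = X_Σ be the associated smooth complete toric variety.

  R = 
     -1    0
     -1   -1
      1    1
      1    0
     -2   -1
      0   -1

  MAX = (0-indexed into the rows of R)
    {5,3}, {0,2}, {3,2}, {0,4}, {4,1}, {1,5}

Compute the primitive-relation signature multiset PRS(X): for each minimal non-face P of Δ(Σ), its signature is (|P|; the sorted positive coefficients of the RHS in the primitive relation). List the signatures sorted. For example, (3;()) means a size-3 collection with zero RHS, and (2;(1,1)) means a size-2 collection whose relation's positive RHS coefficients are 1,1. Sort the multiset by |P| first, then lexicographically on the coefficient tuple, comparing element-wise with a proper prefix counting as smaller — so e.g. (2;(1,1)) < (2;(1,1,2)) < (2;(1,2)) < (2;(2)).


9 minimal non-faces of Δ(Σ) (on 6 rays):

  P={0,3}:  v_{0} + v_{3} = 0 — sig = (2;())
  P={1,2}:  v_{1} + v_{2} = 0 — sig = (2;())
  P={0,1}:  v_{0} + v_{1} = v_{4} — sig = (2;(1))
  P={0,5}:  v_{0} + v_{5} = v_{1} — sig = (2;(1))
  P={1,3}:  v_{1} + v_{3} = v_{5} — sig = (2;(1))
  P={2,4}:  v_{2} + v_{4} = v_{0} — sig = (2;(1))
  P={2,5}:  v_{2} + v_{5} = v_{3} — sig = (2;(1))
  P={3,4}:  v_{3} + v_{4} = v_{1} — sig = (2;(1))
  P={4,5}:  v_{4} + v_{5} = 2·v_{1} — sig = (2;(2))

Signatures (|P|; sorted positive RHS coefficients), sorted:
    (2;())
    (2;())
    (2;(1))
    (2;(1))
    (2;(1))
    (2;(1))
    (2;(1))
    (2;(1))
    (2;(2))


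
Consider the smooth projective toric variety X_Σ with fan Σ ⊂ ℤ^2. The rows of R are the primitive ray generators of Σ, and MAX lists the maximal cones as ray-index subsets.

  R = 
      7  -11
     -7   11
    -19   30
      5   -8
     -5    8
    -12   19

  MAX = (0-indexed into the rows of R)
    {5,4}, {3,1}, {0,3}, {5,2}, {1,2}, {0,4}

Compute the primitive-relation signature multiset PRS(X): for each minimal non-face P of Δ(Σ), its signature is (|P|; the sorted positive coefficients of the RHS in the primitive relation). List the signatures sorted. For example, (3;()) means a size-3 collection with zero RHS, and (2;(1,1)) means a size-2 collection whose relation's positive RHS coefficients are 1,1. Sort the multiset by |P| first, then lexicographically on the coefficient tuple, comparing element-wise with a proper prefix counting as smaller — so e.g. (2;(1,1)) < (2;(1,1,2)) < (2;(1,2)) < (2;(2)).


Primitive collections (9):

  P = {0,1}:  v_{0} + v_{1} = 0  ⇒ sig = (2;())
  P = {3,4}:  v_{3} + v_{4} = 0  ⇒ sig = (2;())
  P = {0,2}:  v_{0} + v_{2} = v_{5}  ⇒ sig = (2;(1))
  P = {0,5}:  v_{0} + v_{5} = v_{4}  ⇒ sig = (2;(1))
  P = {1,4}:  v_{1} + v_{4} = v_{5}  ⇒ sig = (2;(1))
  P = {1,5}:  v_{1} + v_{5} = v_{2}  ⇒ sig = (2;(1))
  P = {3,5}:  v_{3} + v_{5} = v_{1}  ⇒ sig = (2;(1))
  P = {2,3}:  v_{2} + v_{3} = 2·v_{1}  ⇒ sig = (2;(2))
  P = {2,4}:  v_{2} + v_{4} = 2·v_{5}  ⇒ sig = (2;(2))

Sorted signature multiset PRS(X):
{ (2;()) ×2,  (2;(1)) ×5,  (2;(2)) ×2 }


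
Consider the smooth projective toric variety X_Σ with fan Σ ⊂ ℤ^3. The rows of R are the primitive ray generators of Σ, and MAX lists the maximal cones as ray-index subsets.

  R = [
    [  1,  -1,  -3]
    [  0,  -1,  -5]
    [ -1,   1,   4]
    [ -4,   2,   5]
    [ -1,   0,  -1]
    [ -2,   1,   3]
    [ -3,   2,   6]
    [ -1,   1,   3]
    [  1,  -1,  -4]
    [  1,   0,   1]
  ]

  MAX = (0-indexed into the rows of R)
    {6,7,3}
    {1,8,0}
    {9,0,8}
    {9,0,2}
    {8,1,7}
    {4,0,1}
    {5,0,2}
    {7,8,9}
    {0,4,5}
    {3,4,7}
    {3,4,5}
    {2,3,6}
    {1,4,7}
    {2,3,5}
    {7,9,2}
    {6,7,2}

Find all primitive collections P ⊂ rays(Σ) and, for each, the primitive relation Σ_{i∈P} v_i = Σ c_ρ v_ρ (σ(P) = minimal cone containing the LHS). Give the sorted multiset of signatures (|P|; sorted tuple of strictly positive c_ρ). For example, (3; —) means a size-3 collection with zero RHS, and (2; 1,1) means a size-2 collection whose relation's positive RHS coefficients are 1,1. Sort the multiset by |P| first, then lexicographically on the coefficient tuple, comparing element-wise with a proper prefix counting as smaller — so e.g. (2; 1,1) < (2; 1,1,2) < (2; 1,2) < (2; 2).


22 minimal non-faces of Δ(Σ) (on 10 rays):

  P = {0,7}:  v_{0} + v_{7} = 0 ; sig = (2; —)
  P = {2,8}:  v_{2} + v_{8} = 0 ; sig = (2; —)
  P = {4,9}:  v_{4} + v_{9} = 0 ; sig = (2; —)
  P = {0,6}:  v_{0} + v_{6} = v_{5} ; sig = (2; 1)
  P = {1,2}:  v_{1} + v_{2} = v_{4} ; sig = (2; 1)
  P = {1,9}:  v_{1} + v_{9} = v_{8} ; sig = (2; 1)
  P = {2,4}:  v_{2} + v_{4} = v_{5} ; sig = (2; 1)
  P = {3,9}:  v_{3} + v_{9} = v_{6} ; sig = (2; 1)
  P = {4,6}:  v_{4} + v_{6} = v_{3} ; sig = (2; 1)
  P = {4,8}:  v_{4} + v_{8} = v_{1} ; sig = (2; 1)
  P = {5,7}:  v_{5} + v_{7} = v_{6} ; sig = (2; 1)
  P = {5,8}:  v_{5} + v_{8} = v_{4} ; sig = (2; 1)
  P = {5,9}:  v_{5} + v_{9} = v_{2} ; sig = (2; 1)
  P = {0,3}:  v_{0} + v_{3} = v_{4} + v_{5} ; sig = (2; 1,1)
  P = {5,6}:  v_{5} + v_{6} = v_{2} + v_{3} ; sig = (2; 1,1)
  P = {6,8}:  v_{6} + v_{8} = v_{4} + v_{7} ; sig = (2; 1,1)
  P = {6,9}:  v_{6} + v_{9} = v_{2} + v_{7} ; sig = (2; 1,1)
  P = {1,6}:  v_{1} + v_{6} = 2·v_{4} + v_{7} ; sig = (2; 1,2)
  P = {3,8}:  v_{3} + v_{8} = 2·v_{4} + v_{7} ; sig = (2; 1,2)
  P = {1,3}:  v_{1} + v_{3} = 3·v_{4} + v_{7} ; sig = (2; 1,3)
  P = {1,5}:  v_{1} + v_{5} = 2·v_{4} ; sig = (2; 2)
  P = {2,3,7}:  v_{2} + v_{3} + v_{7} = 2·v_{6} ; sig = (3; 2)

Sorted signature multiset PRS(X):
{ (2; —) ×3,  (2; 1) ×10,  (2; 1,1) ×4,  (2; 1,2) ×2,  (2; 1,3),  (2; 2),  (3; 2) }


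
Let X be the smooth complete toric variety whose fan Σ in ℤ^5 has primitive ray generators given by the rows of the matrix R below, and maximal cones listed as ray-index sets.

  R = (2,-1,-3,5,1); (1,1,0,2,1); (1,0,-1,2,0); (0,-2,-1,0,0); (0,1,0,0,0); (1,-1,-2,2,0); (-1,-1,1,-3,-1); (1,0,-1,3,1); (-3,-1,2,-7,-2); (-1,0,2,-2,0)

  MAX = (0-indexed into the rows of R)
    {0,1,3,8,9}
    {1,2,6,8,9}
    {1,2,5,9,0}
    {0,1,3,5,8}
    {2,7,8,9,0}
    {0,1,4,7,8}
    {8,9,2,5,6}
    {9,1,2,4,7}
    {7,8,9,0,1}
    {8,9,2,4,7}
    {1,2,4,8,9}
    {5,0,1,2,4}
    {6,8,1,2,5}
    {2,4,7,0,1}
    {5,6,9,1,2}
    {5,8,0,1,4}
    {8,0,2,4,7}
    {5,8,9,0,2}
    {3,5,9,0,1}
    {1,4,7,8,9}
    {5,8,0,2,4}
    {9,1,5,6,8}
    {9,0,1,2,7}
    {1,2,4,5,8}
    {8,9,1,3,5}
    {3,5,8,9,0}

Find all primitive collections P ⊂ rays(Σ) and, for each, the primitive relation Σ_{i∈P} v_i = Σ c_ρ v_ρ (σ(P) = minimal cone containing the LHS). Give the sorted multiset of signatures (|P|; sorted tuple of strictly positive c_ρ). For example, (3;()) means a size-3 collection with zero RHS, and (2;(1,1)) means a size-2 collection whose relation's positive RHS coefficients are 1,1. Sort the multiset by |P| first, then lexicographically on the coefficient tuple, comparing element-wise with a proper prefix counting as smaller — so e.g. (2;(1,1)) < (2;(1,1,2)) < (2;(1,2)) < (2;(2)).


14 collections generate NE(X_Σ); each relation:

  P={5,7}:  v_{5} + v_{7} = v_{0}  ⟹  sig = (2;(1))
  P={6,7}:  v_{6} + v_{7} = v_{5} + v_{9}  ⟹  sig = (2;(1,1))
  P={3,4}:  v_{3} + v_{4} = v_{0} + v_{1} + v_{8}  ⟹  sig = (2;(1,1,1))
  P={4,6}:  v_{4} + v_{6} = v_{1} + v_{2} + v_{8}  ⟹  sig = (2;(1,1,1))
  P={3,7}:  v_{3} + v_{7} = 2·v_{0} + v_{1} + v_{8} + v_{9}  ⟹  sig = (2;(1,1,1,2))
  P={3,6}:  v_{3} + v_{6} = v_{1} + 3·v_{5} + v_{8} + 2·v_{9}  ⟹  sig = (2;(1,1,2,3))
  P={0,6}:  v_{0} + v_{6} = 2·v_{5} + v_{9}  ⟹  sig = (2;(1,2))
  P={2,3}:  v_{2} + v_{3} = 2·v_{5} + v_{9}  ⟹  sig = (2;(1,2))
  P={4,5,9}:  v_{4} + v_{5} + v_{9} = 0  ⟹  sig = (3;())
  P={0,4,9}:  v_{0} + v_{4} + v_{9} = v_{7}  ⟹  sig = (3;(1))
  P={1,2,7,8}:  v_{1} + v_{2} + v_{7} + v_{8} = 0  ⟹  sig = (4;())
  P={0,1,2,8}:  v_{0} + v_{1} + v_{2} + v_{8} = v_{5}  ⟹  sig = (4;(1))
  P={0,1,5,8,9}:  v_{0} + v_{1} + v_{5} + v_{8} + v_{9} = v_{3}  ⟹  sig = (5;(1))
  P={1,2,5,8,9}:  v_{1} + v_{2} + v_{5} + v_{8} + v_{9} = v_{6}  ⟹  sig = (5;(1))

so the primitive-relation signature multiset is
[(2;(1)), (2;(1,1)), (2;(1,1,1)), (2;(1,1,1)), (2;(1,1,1,2)), (2;(1,1,2,3)), (2;(1,2)), (2;(1,2)), (3;()), (3;(1)), (4;()), (4;(1)), (5;(1)), (5;(1))]


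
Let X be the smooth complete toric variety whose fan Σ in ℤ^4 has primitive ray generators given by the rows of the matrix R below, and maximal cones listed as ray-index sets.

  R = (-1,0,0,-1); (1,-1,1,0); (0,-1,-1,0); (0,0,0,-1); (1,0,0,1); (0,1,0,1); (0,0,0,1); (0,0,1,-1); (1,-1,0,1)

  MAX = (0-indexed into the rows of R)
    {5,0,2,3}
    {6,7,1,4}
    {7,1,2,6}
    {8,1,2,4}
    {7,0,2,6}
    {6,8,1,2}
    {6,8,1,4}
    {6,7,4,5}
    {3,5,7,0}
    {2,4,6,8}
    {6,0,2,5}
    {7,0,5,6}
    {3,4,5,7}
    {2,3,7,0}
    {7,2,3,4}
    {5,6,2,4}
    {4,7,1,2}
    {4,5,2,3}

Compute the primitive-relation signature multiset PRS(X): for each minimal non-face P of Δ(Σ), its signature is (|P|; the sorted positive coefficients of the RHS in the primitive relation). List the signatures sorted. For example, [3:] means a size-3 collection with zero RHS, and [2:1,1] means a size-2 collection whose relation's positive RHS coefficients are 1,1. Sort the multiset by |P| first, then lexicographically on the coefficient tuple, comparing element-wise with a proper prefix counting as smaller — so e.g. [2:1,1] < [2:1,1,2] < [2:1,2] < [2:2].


Δ(Σ) — 9 vertices, 12 min non-faces:

  {0,4}:  v_{0} + v_{4} = 0 ; sig = [2:]
  {3,6}:  v_{3} + v_{6} = 0 ; sig = [2:]
  {7,8}:  v_{7} + v_{8} = v_{1} ; sig = [2:1]
  {5,8}:  v_{5} + v_{8} = v_{4} + v_{6} ; sig = [2:1,1]
  {0,8}:  v_{0} + v_{8} = v_{2} + v_{6} + v_{7} ; sig = [2:1,1,1]
  {1,5}:  v_{1} + v_{5} = v_{4} + v_{6} + v_{7} ; sig = [2:1,1,1]
  {3,8}:  v_{3} + v_{8} = v_{2} + v_{4} + v_{7} ; sig = [2:1,1,1]
  {0,1}:  v_{0} + v_{1} = v_{2} + v_{6} + 2·v_{7} ; sig = [2:1,1,2]
  {1,3}:  v_{1} + v_{3} = v_{2} + v_{4} + 2·v_{7} ; sig = [2:1,1,2]
  {2,5,7}:  v_{2} + v_{5} + v_{7} = 0 ; sig = [3:]
  {2,4,6,7}:  v_{2} + v_{4} + v_{6} + v_{7} = v_{8} ; sig = [4:1]
  {1,2,4,6}:  v_{1} + v_{2} + v_{4} + v_{6} = 2·v_{8} ; sig = [4:2]

Signatures (|P|; sorted positive RHS coefficients), sorted:
    |P|=2: 9 collections, coeffs (), (), (1), (1,1), (1,1,1), (1,1,1), (1,1,1), (1,1,2), (1,1,2)
    |P|=3: 1 collection, coeffs ()
    |P|=4: 2 collections, coeffs (1), (2)


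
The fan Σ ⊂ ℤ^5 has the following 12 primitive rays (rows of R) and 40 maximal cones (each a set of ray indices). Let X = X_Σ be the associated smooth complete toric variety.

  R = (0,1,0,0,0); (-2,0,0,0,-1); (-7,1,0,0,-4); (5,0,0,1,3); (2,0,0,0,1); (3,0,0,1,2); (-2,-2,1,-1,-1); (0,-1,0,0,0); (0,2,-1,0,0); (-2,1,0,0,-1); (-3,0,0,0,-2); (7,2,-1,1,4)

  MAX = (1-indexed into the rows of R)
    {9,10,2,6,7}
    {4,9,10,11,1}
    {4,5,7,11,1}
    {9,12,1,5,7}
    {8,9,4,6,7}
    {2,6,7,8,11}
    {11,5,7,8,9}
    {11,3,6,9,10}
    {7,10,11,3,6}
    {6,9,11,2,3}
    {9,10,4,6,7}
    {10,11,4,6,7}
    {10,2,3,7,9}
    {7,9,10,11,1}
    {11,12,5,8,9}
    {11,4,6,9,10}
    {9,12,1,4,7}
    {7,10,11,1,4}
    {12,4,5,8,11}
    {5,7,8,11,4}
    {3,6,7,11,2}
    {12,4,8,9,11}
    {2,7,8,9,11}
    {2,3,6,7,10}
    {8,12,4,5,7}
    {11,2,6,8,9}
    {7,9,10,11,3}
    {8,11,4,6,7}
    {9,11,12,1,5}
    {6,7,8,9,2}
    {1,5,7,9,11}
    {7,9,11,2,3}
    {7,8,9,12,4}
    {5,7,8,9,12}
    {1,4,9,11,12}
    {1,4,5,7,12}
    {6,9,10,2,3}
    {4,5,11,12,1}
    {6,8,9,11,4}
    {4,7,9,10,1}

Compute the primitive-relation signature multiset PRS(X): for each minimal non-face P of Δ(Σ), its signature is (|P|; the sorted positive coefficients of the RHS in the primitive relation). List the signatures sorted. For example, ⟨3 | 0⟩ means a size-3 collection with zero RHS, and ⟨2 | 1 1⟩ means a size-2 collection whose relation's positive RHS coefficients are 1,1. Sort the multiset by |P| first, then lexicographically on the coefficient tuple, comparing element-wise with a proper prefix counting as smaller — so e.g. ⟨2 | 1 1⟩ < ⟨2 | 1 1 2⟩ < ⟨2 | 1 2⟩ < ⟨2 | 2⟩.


|primitive collections| = 22. Relations:

  P={1,8}:  v_{1} + v_{8} = 0  ⇒ sig = ⟨2 | 0⟩
  P={2,5}:  v_{2} + v_{5} = 0  ⇒ sig = ⟨2 | 0⟩
  P={1,2}:  v_{1} + v_{2} = v_{10}  ⇒ sig = ⟨2 | 1⟩
  P={2,4}:  v_{2} + v_{4} = v_{6}  ⇒ sig = ⟨2 | 1⟩
  P={5,6}:  v_{5} + v_{6} = v_{4}  ⇒ sig = ⟨2 | 1⟩
  P={5,10}:  v_{5} + v_{10} = v_{1}  ⇒ sig = ⟨2 | 1⟩
  P={8,10}:  v_{8} + v_{10} = v_{2}  ⇒ sig = ⟨2 | 1⟩
  P={1,6}:  v_{1} + v_{6} = v_{4} + v_{10}  ⇒ sig = ⟨2 | 1 1⟩
  P={2,12}:  v_{2} + v_{12} = v_{4} + v_{9}  ⇒ sig = ⟨2 | 1 1⟩
  P={3,5}:  v_{3} + v_{5} = v_{10} + v_{11}  ⇒ sig = ⟨2 | 1 1⟩
  P={3,4}:  v_{3} + v_{4} = v_{6} + v_{10} + v_{11}  ⇒ sig = ⟨2 | 1 1 1⟩
  P={10,12}:  v_{10} + v_{12} = v_{1} + v_{4} + v_{9}  ⇒ sig = ⟨2 | 1 1 1⟩
  P={3,12}:  v_{3} + v_{12} = v_{4} + v_{9} + v_{10} + v_{11}  ⇒ sig = ⟨2 | 1 1 1 1⟩
  P={1,3}:  v_{1} + v_{3} = 2·v_{10} + v_{11}  ⇒ sig = ⟨2 | 1 2⟩
  P={3,8}:  v_{3} + v_{8} = 2·v_{2} + v_{11}  ⇒ sig = ⟨2 | 1 2⟩
  P={6,12}:  v_{6} + v_{12} = 2·v_{4} + v_{9}  ⇒ sig = ⟨2 | 1 2⟩
  P={2,10,11}:  v_{2} + v_{10} + v_{11} = v_{3}  ⇒ sig = ⟨3 | 1⟩
  P={4,5,9}:  v_{4} + v_{5} + v_{9} = v_{12}  ⇒ sig = ⟨3 | 1⟩
  P={7,11,12}:  v_{7} + v_{11} + v_{12} = v_{5}  ⇒ sig = ⟨3 | 1⟩
  P={4,7,9,11}:  v_{4} + v_{7} + v_{9} + v_{11} = 0  ⇒ sig = ⟨4 | 0⟩
  P={6,7,9,11}:  v_{6} + v_{7} + v_{9} + v_{11} = v_{2}  ⇒ sig = ⟨4 | 1⟩
  P={3,6,7,9}:  v_{3} + v_{6} + v_{7} + v_{9} = 2·v_{2} + v_{10}  ⇒ sig = ⟨4 | 1 2⟩

Hence PRS(X_Σ) =
{ ⟨2 | 0⟩ ×2,  ⟨2 | 1⟩ ×5,  ⟨2 | 1 1⟩ ×3,  ⟨2 | 1 1 1⟩ ×2,  ⟨2 | 1 1 1 1⟩,  ⟨2 | 1 2⟩ ×3,  ⟨3 | 1⟩ ×3,  ⟨4 | 0⟩,  ⟨4 | 1⟩,  ⟨4 | 1 2⟩ }


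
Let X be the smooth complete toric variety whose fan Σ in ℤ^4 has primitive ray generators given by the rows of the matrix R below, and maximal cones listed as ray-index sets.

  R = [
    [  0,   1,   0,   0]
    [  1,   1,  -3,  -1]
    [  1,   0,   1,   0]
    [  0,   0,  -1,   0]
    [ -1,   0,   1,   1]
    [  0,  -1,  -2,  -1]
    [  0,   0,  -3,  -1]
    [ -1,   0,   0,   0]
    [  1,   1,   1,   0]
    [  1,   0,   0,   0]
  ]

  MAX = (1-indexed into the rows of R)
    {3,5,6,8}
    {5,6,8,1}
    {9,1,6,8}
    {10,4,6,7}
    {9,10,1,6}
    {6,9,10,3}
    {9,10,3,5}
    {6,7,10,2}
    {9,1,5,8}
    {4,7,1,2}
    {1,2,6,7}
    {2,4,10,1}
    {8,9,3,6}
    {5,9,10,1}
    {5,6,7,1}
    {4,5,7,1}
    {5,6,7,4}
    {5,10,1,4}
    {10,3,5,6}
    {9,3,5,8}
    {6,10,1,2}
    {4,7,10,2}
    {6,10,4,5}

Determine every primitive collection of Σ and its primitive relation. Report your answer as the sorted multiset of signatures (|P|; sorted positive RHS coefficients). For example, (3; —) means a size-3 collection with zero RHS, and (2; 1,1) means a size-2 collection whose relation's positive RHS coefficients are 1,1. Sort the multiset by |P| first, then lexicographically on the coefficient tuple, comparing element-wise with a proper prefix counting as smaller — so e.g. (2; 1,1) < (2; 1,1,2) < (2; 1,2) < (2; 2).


Σ has 18 primitive collections:

  • {8,10}:  v_{8} + v_{10} = 0  so sig = (2; —)
  • {1,3}:  v_{1} + v_{3} = v_{9}  so sig = (2; 1)
  • {3,4}:  v_{3} + v_{4} = v_{10}  so sig = (2; 1)
  • {2,8}:  v_{2} + v_{8} = v_{1} + v_{7}  so sig = (2; 1,1)
  • {4,9}:  v_{4} + v_{9} = v_{1} + v_{10}  so sig = (2; 1,1)
  • {3,7}:  v_{3} + v_{7} = v_{1} + v_{6} + v_{10}  so sig = (2; 1,1,1)
  • {4,8}:  v_{4} + v_{8} = v_{1} + v_{5} + v_{6}  so sig = (2; 1,1,1)
  • {7,9}:  v_{7} + v_{9} = 2·v_{1} + v_{6} + v_{10}  so sig = (2; 1,1,2)
  • {2,5}:  v_{2} + v_{5} = v_{1} + 2·v_{4}  so sig = (2; 1,2)
  • {2,3}:  v_{2} + v_{3} = 2·v_{1} + v_{6} + 2·v_{10}  so sig = (2; 1,2,2)
  • {7,8}:  v_{7} + v_{8} = 2·v_{1} + v_{5} + 2·v_{6}  so sig = (2; 1,2,2)
  • {2,9}:  v_{2} + v_{9} = 3·v_{1} + v_{6} + 2·v_{10}  so sig = (2; 1,2,3)
  • {5,6,9}:  v_{5} + v_{6} + v_{9} = 0  so sig = (3; —)
  • {1,4,6}:  v_{1} + v_{4} + v_{6} = v_{7}  so sig = (3; 1)
  • {1,7,10}:  v_{1} + v_{7} + v_{10} = v_{2}  so sig = (3; 1)
  • {2,4,6}:  v_{2} + v_{4} + v_{6} = 2·v_{7} + v_{10}  so sig = (3; 1,2)
  • {5,7,10}:  v_{5} + v_{7} + v_{10} = 2·v_{4}  so sig = (3; 2)
  • {1,5,6,10}:  v_{1} + v_{5} + v_{6} + v_{10} = v_{4}  so sig = (4; 1)

so the primitive-relation signature multiset is
[(2; —), (2; 1), (2; 1), (2; 1,1), (2; 1,1), (2; 1,1,1), (2; 1,1,1), (2; 1,1,2), (2; 1,2), (2; 1,2,2), (2; 1,2,2), (2; 1,2,3), (3; —), (3; 1), (3; 1), (3; 1,2), (3; 2), (4; 1)]


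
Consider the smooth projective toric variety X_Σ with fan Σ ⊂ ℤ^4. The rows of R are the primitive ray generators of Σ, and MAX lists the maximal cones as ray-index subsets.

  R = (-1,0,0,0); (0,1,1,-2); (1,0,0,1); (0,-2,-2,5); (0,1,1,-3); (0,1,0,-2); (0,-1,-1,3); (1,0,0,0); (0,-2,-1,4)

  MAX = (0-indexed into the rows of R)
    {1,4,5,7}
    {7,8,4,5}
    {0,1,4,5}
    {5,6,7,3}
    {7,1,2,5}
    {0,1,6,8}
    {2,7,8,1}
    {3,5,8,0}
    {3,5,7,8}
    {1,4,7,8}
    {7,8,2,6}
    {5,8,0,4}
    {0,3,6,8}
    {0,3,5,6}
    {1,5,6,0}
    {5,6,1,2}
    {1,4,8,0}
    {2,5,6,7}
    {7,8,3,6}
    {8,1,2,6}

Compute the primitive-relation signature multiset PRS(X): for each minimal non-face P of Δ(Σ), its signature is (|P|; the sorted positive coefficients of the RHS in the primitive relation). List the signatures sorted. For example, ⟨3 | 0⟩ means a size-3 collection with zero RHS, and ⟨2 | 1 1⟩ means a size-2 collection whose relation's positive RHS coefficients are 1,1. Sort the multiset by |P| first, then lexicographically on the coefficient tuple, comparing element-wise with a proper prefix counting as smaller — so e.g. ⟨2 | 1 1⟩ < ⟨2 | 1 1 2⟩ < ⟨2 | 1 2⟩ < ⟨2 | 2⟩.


Primitive collections (11):

  • {0,7}:  v_{0} + v_{7} = 0  so sig = ⟨2 | 0⟩
  • {4,6}:  v_{4} + v_{6} = 0  so sig = ⟨2 | 0⟩
  • {1,3}:  v_{1} + v_{3} = v_{6}  so sig = ⟨2 | 1⟩
  • {0,2}:  v_{0} + v_{2} = v_{1} + v_{6}  so sig = ⟨2 | 1 1⟩
  • {2,4}:  v_{2} + v_{4} = v_{1} + v_{7}  so sig = ⟨2 | 1 1⟩
  • {3,4}:  v_{3} + v_{4} = v_{5} + v_{8}  so sig = ⟨2 | 1 1⟩
  • {2,3}:  v_{2} + v_{3} = 2·v_{6} + v_{7}  so sig = ⟨2 | 1 2⟩
  • {1,5,8}:  v_{1} + v_{5} + v_{8} = 0  so sig = ⟨3 | 0⟩
  • {1,6,7}:  v_{1} + v_{6} + v_{7} = v_{2}  so sig = ⟨3 | 1⟩
  • {5,6,8}:  v_{5} + v_{6} + v_{8} = v_{3}  so sig = ⟨3 | 1⟩
  • {2,5,8}:  v_{2} + v_{5} + v_{8} = v_{6} + v_{7}  so sig = ⟨3 | 1 1⟩

so the primitive-relation signature multiset is
{ ⟨2 | 0⟩ ×2,  ⟨2 | 1⟩,  ⟨2 | 1 1⟩ ×3,  ⟨2 | 1 2⟩,  ⟨3 | 0⟩,  ⟨3 | 1⟩ ×2,  ⟨3 | 1 1⟩ }


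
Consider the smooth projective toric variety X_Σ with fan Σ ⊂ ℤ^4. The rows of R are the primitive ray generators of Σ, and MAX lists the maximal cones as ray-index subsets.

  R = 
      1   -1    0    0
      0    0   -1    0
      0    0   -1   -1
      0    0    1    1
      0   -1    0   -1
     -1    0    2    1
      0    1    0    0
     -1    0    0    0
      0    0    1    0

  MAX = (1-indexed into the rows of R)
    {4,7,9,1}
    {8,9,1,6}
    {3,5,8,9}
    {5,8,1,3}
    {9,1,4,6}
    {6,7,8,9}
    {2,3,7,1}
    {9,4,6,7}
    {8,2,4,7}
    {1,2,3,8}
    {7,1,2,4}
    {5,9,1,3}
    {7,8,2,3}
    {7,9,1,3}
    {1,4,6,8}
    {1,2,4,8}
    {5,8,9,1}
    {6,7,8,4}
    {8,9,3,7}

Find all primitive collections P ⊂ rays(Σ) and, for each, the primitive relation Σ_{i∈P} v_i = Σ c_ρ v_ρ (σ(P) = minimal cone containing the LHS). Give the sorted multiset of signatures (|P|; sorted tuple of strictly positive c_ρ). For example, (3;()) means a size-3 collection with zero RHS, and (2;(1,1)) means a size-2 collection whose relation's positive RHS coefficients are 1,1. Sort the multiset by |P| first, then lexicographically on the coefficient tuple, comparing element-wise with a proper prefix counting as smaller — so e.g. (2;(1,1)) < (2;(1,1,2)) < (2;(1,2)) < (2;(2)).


The 12 primitive collections of Σ (r=9, n=4):

  P={2,9}:  v_{2} + v_{9} = 0  →  sig = (2;())
  P={3,4}:  v_{3} + v_{4} = 0  →  sig = (2;())
  P={2,6}:  v_{2} + v_{6} = v_{4} + v_{8}  →  sig = (2;(1,1))
  P={3,6}:  v_{3} + v_{6} = v_{8} + v_{9}  →  sig = (2;(1,1))
  P={5,7}:  v_{5} + v_{7} = v_{3} + v_{9}  →  sig = (2;(1,1))
  P={2,5}:  v_{2} + v_{5} = v_{1} + v_{3} + v_{8}  →  sig = (2;(1,1,1))
  P={4,5}:  v_{4} + v_{5} = v_{1} + v_{8} + v_{9}  →  sig = (2;(1,1,1))
  P={5,6}:  v_{5} + v_{6} = v_{1} + 2·v_{8} + 2·v_{9}  →  sig = (2;(1,2,2))
  P={1,7,8}:  v_{1} + v_{7} + v_{8} = 0  →  sig = (3;())
  P={4,8,9}:  v_{4} + v_{8} + v_{9} = v_{6}  →  sig = (3;(1))
  P={1,6,7}:  v_{1} + v_{6} + v_{7} = v_{4} + v_{9}  →  sig = (3;(1,1))
  P={1,3,8,9}:  v_{1} + v_{3} + v_{8} + v_{9} = v_{5}  →  sig = (4;(1))

Sorted signature multiset PRS(X):
    (2;())
    (2;())
    (2;(1,1))
    (2;(1,1))
    (2;(1,1))
    (2;(1,1,1))
    (2;(1,1,1))
    (2;(1,2,2))
    (3;())
    (3;(1))
    (3;(1,1))
    (4;(1))


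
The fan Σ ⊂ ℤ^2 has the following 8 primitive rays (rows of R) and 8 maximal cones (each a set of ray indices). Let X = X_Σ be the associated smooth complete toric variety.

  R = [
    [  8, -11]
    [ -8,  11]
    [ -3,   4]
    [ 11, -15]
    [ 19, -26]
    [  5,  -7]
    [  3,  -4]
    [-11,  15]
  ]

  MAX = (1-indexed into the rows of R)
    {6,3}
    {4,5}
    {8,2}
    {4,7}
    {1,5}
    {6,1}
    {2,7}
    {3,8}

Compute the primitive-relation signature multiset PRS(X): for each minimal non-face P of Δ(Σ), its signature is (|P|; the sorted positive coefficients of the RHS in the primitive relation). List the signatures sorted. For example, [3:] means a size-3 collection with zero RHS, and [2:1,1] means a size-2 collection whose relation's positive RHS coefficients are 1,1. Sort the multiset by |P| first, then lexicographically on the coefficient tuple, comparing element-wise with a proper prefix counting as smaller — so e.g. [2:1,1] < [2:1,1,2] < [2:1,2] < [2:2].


20 minimal non-faces of Δ(Σ) (on 8 rays):

  P={1,2}:  v_{1} + v_{2} = 0 ; sig = [2:]
  P={3,7}:  v_{3} + v_{7} = 0 ; sig = [2:]
  P={4,8}:  v_{4} + v_{8} = 0 ; sig = [2:]
  P={1,3}:  v_{1} + v_{3} = v_{6} ; sig = [2:1]
  P={1,4}:  v_{1} + v_{4} = v_{5} ; sig = [2:1]
  P={1,7}:  v_{1} + v_{7} = v_{4} ; sig = [2:1]
  P={1,8}:  v_{1} + v_{8} = v_{3} ; sig = [2:1]
  P={2,3}:  v_{2} + v_{3} = v_{8} ; sig = [2:1]
  P={2,4}:  v_{2} + v_{4} = v_{7} ; sig = [2:1]
  P={2,5}:  v_{2} + v_{5} = v_{4} ; sig = [2:1]
  P={2,6}:  v_{2} + v_{6} = v_{3} ; sig = [2:1]
  P={3,4}:  v_{3} + v_{4} = v_{1} ; sig = [2:1]
  P={5,8}:  v_{5} + v_{8} = v_{1} ; sig = [2:1]
  P={6,7}:  v_{6} + v_{7} = v_{1} ; sig = [2:1]
  P={7,8}:  v_{7} + v_{8} = v_{2} ; sig = [2:1]
  P={3,5}:  v_{3} + v_{5} = 2·v_{1} ; sig = [2:2]
  P={4,6}:  v_{4} + v_{6} = 2·v_{1} ; sig = [2:2]
  P={5,7}:  v_{5} + v_{7} = 2·v_{4} ; sig = [2:2]
  P={6,8}:  v_{6} + v_{8} = 2·v_{3} ; sig = [2:2]
  P={5,6}:  v_{5} + v_{6} = 3·v_{1} ; sig = [2:3]

Signatures (|P|; sorted positive RHS coefficients), sorted:
{ [2:] ×3,  [2:1] ×12,  [2:2] ×4,  [2:3] }
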